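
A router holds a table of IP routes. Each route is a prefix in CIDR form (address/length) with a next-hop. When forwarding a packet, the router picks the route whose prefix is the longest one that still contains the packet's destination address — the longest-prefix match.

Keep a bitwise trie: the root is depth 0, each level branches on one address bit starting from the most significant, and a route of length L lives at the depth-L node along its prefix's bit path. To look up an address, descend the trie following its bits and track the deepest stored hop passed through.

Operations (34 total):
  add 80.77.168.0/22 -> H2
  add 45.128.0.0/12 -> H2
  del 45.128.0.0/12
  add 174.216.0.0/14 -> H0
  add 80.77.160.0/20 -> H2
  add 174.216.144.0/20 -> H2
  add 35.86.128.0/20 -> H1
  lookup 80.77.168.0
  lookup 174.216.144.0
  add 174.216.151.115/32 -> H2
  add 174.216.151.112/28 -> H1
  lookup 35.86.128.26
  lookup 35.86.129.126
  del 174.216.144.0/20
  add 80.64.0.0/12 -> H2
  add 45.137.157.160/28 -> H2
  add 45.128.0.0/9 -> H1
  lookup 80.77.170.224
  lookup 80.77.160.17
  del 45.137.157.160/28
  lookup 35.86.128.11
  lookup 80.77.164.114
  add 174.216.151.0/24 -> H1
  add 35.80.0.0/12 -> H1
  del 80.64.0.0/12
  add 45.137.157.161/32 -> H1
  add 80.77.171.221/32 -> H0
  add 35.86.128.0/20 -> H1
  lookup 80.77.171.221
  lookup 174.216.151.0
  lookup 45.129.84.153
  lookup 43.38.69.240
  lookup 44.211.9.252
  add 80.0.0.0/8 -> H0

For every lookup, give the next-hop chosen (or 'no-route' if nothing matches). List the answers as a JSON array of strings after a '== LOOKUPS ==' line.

Process each operation:
  + 80.77.168.0/22 (H2) depth=22
  + 45.128.0.0/12 (H2) depth=12
  - 45.128.0.0/12 clear@12
  + 174.216.0.0/14 (H0) depth=14
  + 80.77.160.0/20 (H2) depth=20
  + 174.216.144.0/20 (H2) depth=20
  + 35.86.128.0/20 (H1) depth=20
  lookup 80.77.168.0: bits 0101000001001101101010 walk d0:-→d1:-→d2:-→d3:-→d4:-→d5:-→d6:-→d7:-→d8:-→d9:-→d10:-→d11:-→d12:-→d13:-→d14:-→d15:-→d16:-→d17:-→d18:-→d19:-→d20:H2→d21:-→d22:H2 -> H2
  lookup 174.216.144.0: bits 10101110110110001001 walk d0:-→d1:-→d2:-→d3:-→d4:-→d5:-→d6:-→d7:-→d8:-→d9:-→d10:-→d11:-→d12:-→d13:-→d14:H0→d15:-→d16:-→d17:-→d18:-→d19:-→d20:H2 -> H2
  + 174.216.151.115/32 (H2) depth=32
  + 174.216.151.112/28 (H1) depth=28
  lookup 35.86.128.26: bits 00100011010101101000 walk d0:-→d1:-→d2:-→d3:-→d4:-→d5:-→d6:-→d7:-→d8:-→d9:-→d10:-→d11:-→d12:-→d13:-→d14:-→d15:-→d16:-→d17:-→d18:-→d19:-→d20:H1 -> H1
  lookup 35.86.129.126: bits 00100011010101101000 walk d0:-→d1:-→d2:-→d3:-→d4:-→d5:-→d6:-→d7:-→d8:-→d9:-→d10:-→d11:-→d12:-→d13:-→d14:-→d15:-→d16:-→d17:-→d18:-→d19:-→d20:H1 -> H1
  - 174.216.144.0/20 clear@20
  + 80.64.0.0/12 (H2) depth=12
  + 45.137.157.160/28 (H2) depth=28
  + 45.128.0.0/9 (H1) depth=9
  lookup 80.77.170.224: bits 0101000001001101101010 walk d0:-→d1:-→d2:-→d3:-→d4:-→d5:-→d6:-→d7:-→d8:-→d9:-→d10:-→d11:-→d12:H2→d13:-→d14:-→d15:-→d16:-→d17:-→d18:-→d19:-→d20:H2→d21:-→d22:H2 -> H2
  lookup 80.77.160.17: bits 01010000010011011010 walk d0:-→d1:-→d2:-→d3:-→d4:-→d5:-→d6:-→d7:-→d8:-→d9:-→d10:-→d11:-→d12:H2→d13:-→d14:-→d15:-→d16:-→d17:-→d18:-→d19:-→d20:H2 -> H2
  - 45.137.157.160/28 clear@28
  lookup 35.86.128.11: bits 00100011010101101000 walk d0:-→d1:-→d2:-→d3:-→d4:-→d5:-→d6:-→d7:-→d8:-→d9:-→d10:-→d11:-→d12:-→d13:-→d14:-→d15:-→d16:-→d17:-→d18:-→d19:-→d20:H1 -> H1
  lookup 80.77.164.114: bits 01010000010011011010 walk d0:-→d1:-→d2:-→d3:-→d4:-→d5:-→d6:-→d7:-→d8:-→d9:-→d10:-→d11:-→d12:H2→d13:-→d14:-→d15:-→d16:-→d17:-→d18:-→d19:-→d20:H2 -> H2
  + 174.216.151.0/24 (H1) depth=24
  + 35.80.0.0/12 (H1) depth=12
  - 80.64.0.0/12 clear@12
  + 45.137.157.161/32 (H1) depth=32
  + 80.77.171.221/32 (H0) depth=32
  + 35.86.128.0/20 (H1) depth=20
  lookup 80.77.171.221: bits 01010000010011011010101111011101 walk d0:-→d1:-→d2:-→d3:-→d4:-→d5:-→d6:-→d7:-→d8:-→d9:-→d10:-→d11:-→d12:-→d13:-→d14:-→d15:-→d16:-→d17:-→d18:-→d19:-→d20:H2→d21:-→d22:H2→d23:-→d24:-→d25:-→d26:-→d27:-→d28:-→d29:-→d30:-→d31:-→d32:H0 -> H0
  lookup 174.216.151.0: bits 1010111011011000100101110 walk d0:-→d1:-→d2:-→d3:-→d4:-→d5:-→d6:-→d7:-→d8:-→d9:-→d10:-→d11:-→d12:-→d13:-→d14:H0→d15:-→d16:-→d17:-→d18:-→d19:-→d20:-→d21:-→d22:-→d23:-→d24:H1→d25:- -> H1
  lookup 45.129.84.153: bits 001011011000 walk d0:-→d1:-→d2:-→d3:-→d4:-→d5:-→d6:-→d7:-→d8:-→d9:H1→d10:-→d11:-→d12:- -> H1
  lookup 43.38.69.240: bits 00101 walk d0:-→d1:-→d2:-→d3:-→d4:-→d5:- -> no-route
  lookup 44.211.9.252: bits 0010110 walk d0:-→d1:-→d2:-→d3:-→d4:-→d5:-→d6:-→d7:- -> no-route
  + 80.0.0.0/8 (H0) depth=8

== LOOKUPS ==
["H2","H2","H1","H1","H2","H2","H1","H2","H0","H1","H1","no-route","no-route"]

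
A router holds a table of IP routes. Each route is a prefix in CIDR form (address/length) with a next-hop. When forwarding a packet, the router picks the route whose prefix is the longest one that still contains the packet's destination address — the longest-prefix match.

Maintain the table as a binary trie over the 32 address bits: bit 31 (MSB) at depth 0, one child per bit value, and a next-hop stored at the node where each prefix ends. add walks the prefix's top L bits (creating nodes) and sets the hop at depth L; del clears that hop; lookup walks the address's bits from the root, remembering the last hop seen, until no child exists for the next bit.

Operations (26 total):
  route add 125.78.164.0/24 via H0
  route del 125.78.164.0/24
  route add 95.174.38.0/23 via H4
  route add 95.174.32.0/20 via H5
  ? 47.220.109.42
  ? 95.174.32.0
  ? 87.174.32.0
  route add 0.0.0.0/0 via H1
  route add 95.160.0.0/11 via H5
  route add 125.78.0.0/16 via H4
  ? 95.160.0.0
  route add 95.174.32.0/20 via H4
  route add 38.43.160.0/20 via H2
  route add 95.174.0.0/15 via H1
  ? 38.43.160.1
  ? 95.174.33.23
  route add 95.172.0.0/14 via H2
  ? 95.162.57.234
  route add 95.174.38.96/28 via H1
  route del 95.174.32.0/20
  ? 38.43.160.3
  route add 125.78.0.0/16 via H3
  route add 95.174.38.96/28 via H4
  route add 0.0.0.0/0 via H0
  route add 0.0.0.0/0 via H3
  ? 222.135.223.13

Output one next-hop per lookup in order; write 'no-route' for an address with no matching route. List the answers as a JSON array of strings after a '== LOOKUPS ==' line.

Apply in order:
  add 125.78.164.0/24 -> H0 at depth 24
  - 125.78.164.0/24 clear@24
  add 95.174.38.0/23 -> H4 at depth 23
  add 95.174.32.0/20 -> H5 at depth 20
  lookup 47.220.109.42: bits 0 walk d0:-→d1:- -> no-route
  lookup 95.174.32.0: bits 010111111010111000100 walk d0:-→d1:-→d2:-→d3:-→d4:-→d5:-→d6:-→d7:-→d8:-→d9:-→d10:-→d11:-→d12:-→d13:-→d14:-→d15:-→d16:-→d17:-→d18:-→d19:-→d20:H5→d21:- -> H5
  lookup 87.174.32.0: bits 0101 walk d0:-→d1:-→d2:-→d3:-→d4:- -> no-route
  add 0.0.0.0/0 -> H1 at depth 0
  add 95.160.0.0/11 -> H5 at depth 11
  add 125.78.0.0/16 -> H4 at depth 16
  lookup 95.160.0.0: bits 010111111010 walk d0:H1→d1:-→d2:-→d3:-→d4:-→d5:-→d6:-→d7:-→d8:-→d9:-→d10:-→d11:H5→d12:- -> H5
  add 95.174.32.0/20 -> H4 at depth 20
  add 38.43.160.0/20 -> H2 at depth 20
  add 95.174.0.0/15 -> H1 at depth 15
  lookup 38.43.160.1: bits 00100110001010111010 walk d0:H1→d1:-→d2:-→d3:-→d4:-→d5:-→d6:-→d7:-→d8:-→d9:-→d10:-→d11:-→d12:-→d13:-→d14:-→d15:-→d16:-→d17:-→d18:-→d19:-→d20:H2 -> H2
  lookup 95.174.33.23: bits 010111111010111000100 walk d0:H1→d1:-→d2:-→d3:-→d4:-→d5:-→d6:-→d7:-→d8:-→d9:-→d10:-→d11:H5→d12:-→d13:-→d14:-→d15:H1→d16:-→d17:-→d18:-→d19:-→d20:H4→d21:- -> H4
  add 95.172.0.0/14 -> H2 at depth 14
  lookup 95.162.57.234: bits 010111111010 walk d0:H1→d1:-→d2:-→d3:-→d4:-→d5:-→d6:-→d7:-→d8:-→d9:-→d10:-→d11:H5→d12:- -> H5
  add 95.174.38.96/28 -> H1 at depth 28
  - 95.174.32.0/20 clear@20
  lookup 38.43.160.3: bits 00100110001010111010 walk d0:H1→d1:-→d2:-→d3:-→d4:-→d5:-→d6:-→d7:-→d8:-→d9:-→d10:-→d11:-→d12:-→d13:-→d14:-→d15:-→d16:-→d17:-→d18:-→d19:-→d20:H2 -> H2
  add 125.78.0.0/16 -> H3 at depth 16
  add 95.174.38.96/28 -> H4 at depth 28
  add 0.0.0.0/0 -> H0 at depth 0
  add 0.0.0.0/0 -> H3 at depth 0
  lookup 222.135.223.13: bits ε walk d0:H3 -> H3

== LOOKUPS ==
["no-route","H5","no-route","H5","H2","H4","H5","H2","H3"]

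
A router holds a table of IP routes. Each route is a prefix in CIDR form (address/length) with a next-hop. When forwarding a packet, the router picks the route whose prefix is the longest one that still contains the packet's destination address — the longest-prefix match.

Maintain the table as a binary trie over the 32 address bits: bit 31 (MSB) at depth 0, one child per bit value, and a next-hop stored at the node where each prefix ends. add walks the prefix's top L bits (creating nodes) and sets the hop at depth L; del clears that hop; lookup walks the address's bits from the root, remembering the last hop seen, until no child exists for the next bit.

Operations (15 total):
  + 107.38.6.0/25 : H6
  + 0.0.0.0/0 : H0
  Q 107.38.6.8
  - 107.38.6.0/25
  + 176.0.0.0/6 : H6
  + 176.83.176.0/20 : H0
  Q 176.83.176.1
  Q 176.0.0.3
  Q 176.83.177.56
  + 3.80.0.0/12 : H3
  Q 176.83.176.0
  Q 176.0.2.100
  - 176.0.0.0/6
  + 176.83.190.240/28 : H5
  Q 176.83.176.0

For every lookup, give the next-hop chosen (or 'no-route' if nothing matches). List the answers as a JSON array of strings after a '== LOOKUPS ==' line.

Apply in order:
  add 107.38.6.0/25 -> H6 at depth 25
  add 0.0.0.0/0 -> H0 at depth 0
  lookup 107.38.6.8: bits 0110101100100110000001100 walk d0:H0→d1:-→d2:-→d3:-→d4:-→d5:-→d6:-→d7:-→d8:-→d9:-→d10:-→d11:-→d12:-→d13:-→d14:-→d15:-→d16:-→d17:-→d18:-→d19:-→d20:-→d21:-→d22:-→d23:-→d24:-→d25:H6 -> H6
  del 107.38.6.0/25 (clear depth 25)
  add 176.0.0.0/6 -> H6 at depth 6
  add 176.83.176.0/20 -> H0 at depth 20
  lookup 176.83.176.1: bits 10110000010100111011 walk d0:H0→d1:-→d2:-→d3:-→d4:-→d5:-→d6:H6→d7:-→d8:-→d9:-→d10:-→d11:-→d12:-→d13:-→d14:-→d15:-→d16:-→d17:-→d18:-→d19:-→d20:H0 -> H0
  lookup 176.0.0.3: bits 101100000 walk d0:H0→d1:-→d2:-→d3:-→d4:-→d5:-→d6:H6→d7:-→d8:-→d9:- -> H6
  lookup 176.83.177.56: bits 10110000010100111011 walk d0:H0→d1:-→d2:-→d3:-→d4:-→d5:-→d6:H6→d7:-→d8:-→d9:-→d10:-→d11:-→d12:-→d13:-→d14:-→d15:-→d16:-→d17:-→d18:-→d19:-→d20:H0 -> H0
  add 3.80.0.0/12 -> H3 at depth 12
  lookup 176.83.176.0: bits 10110000010100111011 walk d0:H0→d1:-→d2:-→d3:-→d4:-→d5:-→d6:H6→d7:-→d8:-→d9:-→d10:-→d11:-→d12:-→d13:-→d14:-→d15:-→d16:-→d17:-→d18:-→d19:-→d20:H0 -> H0
  lookup 176.0.2.100: bits 101100000 walk d0:H0→d1:-→d2:-→d3:-→d4:-→d5:-→d6:H6→d7:-→d8:-→d9:- -> H6
  del 176.0.0.0/6 (clear depth 6)
  add 176.83.190.240/28 -> H5 at depth 28
  lookup 176.83.176.0: bits 10110000010100111011 walk d0:H0→d1:-→d2:-→d3:-→d4:-→d5:-→d6:-→d7:-→d8:-→d9:-→d10:-→d11:-→d12:-→d13:-→d14:-→d15:-→d16:-→d17:-→d18:-→d19:-→d20:H0 -> H0

== LOOKUPS ==
["H6","H0","H6","H0","H0","H6","H0"]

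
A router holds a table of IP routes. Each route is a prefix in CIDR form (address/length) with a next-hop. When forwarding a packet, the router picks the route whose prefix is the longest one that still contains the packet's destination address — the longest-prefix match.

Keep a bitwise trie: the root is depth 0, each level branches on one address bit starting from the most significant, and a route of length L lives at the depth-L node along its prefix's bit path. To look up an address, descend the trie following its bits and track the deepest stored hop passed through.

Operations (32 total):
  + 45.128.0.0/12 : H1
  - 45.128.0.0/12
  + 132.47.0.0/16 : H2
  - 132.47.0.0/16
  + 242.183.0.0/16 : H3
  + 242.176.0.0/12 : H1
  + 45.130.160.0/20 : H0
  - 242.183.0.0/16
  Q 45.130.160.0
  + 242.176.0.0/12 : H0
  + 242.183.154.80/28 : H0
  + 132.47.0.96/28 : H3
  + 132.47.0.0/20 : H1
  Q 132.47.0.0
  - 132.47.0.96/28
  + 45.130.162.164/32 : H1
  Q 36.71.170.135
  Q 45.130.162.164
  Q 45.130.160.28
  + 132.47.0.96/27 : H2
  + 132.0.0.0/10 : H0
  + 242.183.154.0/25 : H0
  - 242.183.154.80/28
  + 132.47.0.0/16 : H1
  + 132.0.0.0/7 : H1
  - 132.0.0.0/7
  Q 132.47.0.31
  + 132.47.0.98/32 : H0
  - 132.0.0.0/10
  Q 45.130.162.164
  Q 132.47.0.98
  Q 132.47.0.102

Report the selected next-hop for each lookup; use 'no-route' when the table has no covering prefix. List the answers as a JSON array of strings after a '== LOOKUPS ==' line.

Trace:
  + 45.128.0.0/12 (H1) depth=12
  del 45.128.0.0/12 (clear depth 12)
  + 132.47.0.0/16 (H2) depth=16
  del 132.47.0.0/16 (clear depth 16)
  + 242.183.0.0/16 (H3) depth=16
  + 242.176.0.0/12 (H1) depth=12
  + 45.130.160.0/20 (H0) depth=20
  del 242.183.0.0/16 (clear depth 16)
  ? 45.130.160.0  path d0:-→d1:-→d2:-→d3:-→d4:-→d5:-→d6:-→d7:-→d8:-→d9:-→d10:-→d11:-→d12:-→d13:-→d14:-→d15:-→d16:-→d17:-→d18:-→d19:-→d20:H0  best=H0
  + 242.176.0.0/12 (H0) depth=12
  + 242.183.154.80/28 (H0) depth=28
  + 132.47.0.96/28 (H3) depth=28
  + 132.47.0.0/20 (H1) depth=20
  ? 132.47.0.0  path d0:-→d1:-→d2:-→d3:-→d4:-→d5:-→d6:-→d7:-→d8:-→d9:-→d10:-→d11:-→d12:-→d13:-→d14:-→d15:-→d16:-→d17:-→d18:-→d19:-→d20:H1→d21:-→d22:-→d23:-→d24:-→d25:-  best=H1
  del 132.47.0.96/28 (clear depth 28)
  + 45.130.162.164/32 (H1) depth=32
  ? 36.71.170.135  path d0:-→d1:-→d2:-→d3:-→d4:-  best=no-route
  ? 45.130.162.164  path d0:-→d1:-→d2:-→d3:-→d4:-→d5:-→d6:-→d7:-→d8:-→d9:-→d10:-→d11:-→d12:-→d13:-→d14:-→d15:-→d16:-→d17:-→d18:-→d19:-→d20:H0→d21:-→d22:-→d23:-→d24:-→d25:-→d26:-→d27:-→d28:-→d29:-→d30:-→d31:-→d32:H1  best=H1
  ? 45.130.160.28  path d0:-→d1:-→d2:-→d3:-→d4:-→d5:-→d6:-→d7:-→d8:-→d9:-→d10:-→d11:-→d12:-→d13:-→d14:-→d15:-→d16:-→d17:-→d18:-→d19:-→d20:H0→d21:-→d22:-  best=H0
  + 132.47.0.96/27 (H2) depth=27
  + 132.0.0.0/10 (H0) depth=10
  + 242.183.154.0/25 (H0) depth=25
  del 242.183.154.80/28 (clear depth 28)
  + 132.47.0.0/16 (H1) depth=16
  + 132.0.0.0/7 (H1) depth=7
  del 132.0.0.0/7 (clear depth 7)
  ? 132.47.0.31  path d0:-→d1:-→d2:-→d3:-→d4:-→d5:-→d6:-→d7:-→d8:-→d9:-→d10:H0→d11:-→d12:-→d13:-→d14:-→d15:-→d16:H1→d17:-→d18:-→d19:-→d20:H1→d21:-→d22:-→d23:-→d24:-→d25:-  best=H1
  + 132.47.0.98/32 (H0) depth=32
  del 132.0.0.0/10 (clear depth 10)
  ? 45.130.162.164  path d0:-→d1:-→d2:-→d3:-→d4:-→d5:-→d6:-→d7:-→d8:-→d9:-→d10:-→d11:-→d12:-→d13:-→d14:-→d15:-→d16:-→d17:-→d18:-→d19:-→d20:H0→d21:-→d22:-→d23:-→d24:-→d25:-→d26:-→d27:-→d28:-→d29:-→d30:-→d31:-→d32:H1  best=H1
  ? 132.47.0.98  path d0:-→d1:-→d2:-→d3:-→d4:-→d5:-→d6:-→d7:-→d8:-→d9:-→d10:-→d11:-→d12:-→d13:-→d14:-→d15:-→d16:H1→d17:-→d18:-→d19:-→d20:H1→d21:-→d22:-→d23:-→d24:-→d25:-→d26:-→d27:H2→d28:-→d29:-→d30:-→d31:-→d32:H0  best=H0
  ? 132.47.0.102  path d0:-→d1:-→d2:-→d3:-→d4:-→d5:-→d6:-→d7:-→d8:-→d9:-→d10:-→d11:-→d12:-→d13:-→d14:-→d15:-→d16:H1→d17:-→d18:-→d19:-→d20:H1→d21:-→d22:-→d23:-→d24:-→d25:-→d26:-→d27:H2→d28:-→d29:-  best=H2

== LOOKUPS ==
["H0","H1","no-route","H1","H0","H1","H1","H0","H2"]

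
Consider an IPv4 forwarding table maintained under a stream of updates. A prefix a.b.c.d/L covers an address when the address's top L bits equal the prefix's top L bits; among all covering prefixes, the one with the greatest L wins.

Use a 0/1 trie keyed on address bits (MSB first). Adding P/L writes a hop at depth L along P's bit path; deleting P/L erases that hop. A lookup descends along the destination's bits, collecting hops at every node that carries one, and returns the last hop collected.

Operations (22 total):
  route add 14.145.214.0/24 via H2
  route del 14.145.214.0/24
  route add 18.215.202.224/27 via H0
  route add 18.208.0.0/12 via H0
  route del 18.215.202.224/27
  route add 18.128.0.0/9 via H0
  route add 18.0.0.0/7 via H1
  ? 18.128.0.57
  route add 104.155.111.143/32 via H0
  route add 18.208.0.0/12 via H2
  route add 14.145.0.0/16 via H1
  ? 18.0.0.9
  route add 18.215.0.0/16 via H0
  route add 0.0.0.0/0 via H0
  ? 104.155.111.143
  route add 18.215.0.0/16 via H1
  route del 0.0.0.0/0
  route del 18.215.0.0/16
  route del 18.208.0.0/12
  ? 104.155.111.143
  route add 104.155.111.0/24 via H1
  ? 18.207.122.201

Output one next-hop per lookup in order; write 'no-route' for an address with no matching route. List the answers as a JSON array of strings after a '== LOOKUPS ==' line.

Apply in order:
  add 14.145.214.0/24 -> H2 at depth 24
  del 14.145.214.0/24 (clear depth 24)
  add 18.215.202.224/27 -> H0 at depth 27
  add 18.208.0.0/12 -> H0 at depth 12
  del 18.215.202.224/27 (clear depth 27)
  add 18.128.0.0/9 -> H0 at depth 9
  add 18.0.0.0/7 -> H1 at depth 7
  lookup 18.128.0.57: bits 000100101 walk d0:-→d1:-→d2:-→d3:-→d4:-→d5:-→d6:-→d7:H1→d8:-→d9:H0 -> H0
  add 104.155.111.143/32 -> H0 at depth 32
  add 18.208.0.0/12 -> H2 at depth 12
  add 14.145.0.0/16 -> H1 at depth 16
  lookup 18.0.0.9: bits 00010010 walk d0:-→d1:-→d2:-→d3:-→d4:-→d5:-→d6:-→d7:H1→d8:- -> H1
  add 18.215.0.0/16 -> H0 at depth 16
  add 0.0.0.0/0 -> H0 at depth 0
  lookup 104.155.111.143: bits 01101000100110110110111110001111 walk d0:H0→d1:-→d2:-→d3:-→d4:-→d5:-→d6:-→d7:-→d8:-→d9:-→d10:-→d11:-→d12:-→d13:-→d14:-→d15:-→d16:-→d17:-→d18:-→d19:-→d20:-→d21:-→d22:-→d23:-→d24:-→d25:-→d26:-→d27:-→d28:-→d29:-→d30:-→d31:-→d32:H0 -> H0
  add 18.215.0.0/16 -> H1 at depth 16
  del 0.0.0.0/0 (clear depth 0)
  del 18.215.0.0/16 (clear depth 16)
  del 18.208.0.0/12 (clear depth 12)
  lookup 104.155.111.143: bits 01101000100110110110111110001111 walk d0:-→d1:-→d2:-→d3:-→d4:-→d5:-→d6:-→d7:-→d8:-→d9:-→d10:-→d11:-→d12:-→d13:-→d14:-→d15:-→d16:-→d17:-→d18:-→d19:-→d20:-→d21:-→d22:-→d23:-→d24:-→d25:-→d26:-→d27:-→d28:-→d29:-→d30:-→d31:-→d32:H0 -> H0
  add 104.155.111.0/24 -> H1 at depth 24
  lookup 18.207.122.201: bits 00010010110 walk d0:-→d1:-→d2:-→d3:-→d4:-→d5:-→d6:-→d7:H1→d8:-→d9:H0→d10:-→d11:- -> H0

== LOOKUPS ==
["H0","H1","H0","H0","H0"]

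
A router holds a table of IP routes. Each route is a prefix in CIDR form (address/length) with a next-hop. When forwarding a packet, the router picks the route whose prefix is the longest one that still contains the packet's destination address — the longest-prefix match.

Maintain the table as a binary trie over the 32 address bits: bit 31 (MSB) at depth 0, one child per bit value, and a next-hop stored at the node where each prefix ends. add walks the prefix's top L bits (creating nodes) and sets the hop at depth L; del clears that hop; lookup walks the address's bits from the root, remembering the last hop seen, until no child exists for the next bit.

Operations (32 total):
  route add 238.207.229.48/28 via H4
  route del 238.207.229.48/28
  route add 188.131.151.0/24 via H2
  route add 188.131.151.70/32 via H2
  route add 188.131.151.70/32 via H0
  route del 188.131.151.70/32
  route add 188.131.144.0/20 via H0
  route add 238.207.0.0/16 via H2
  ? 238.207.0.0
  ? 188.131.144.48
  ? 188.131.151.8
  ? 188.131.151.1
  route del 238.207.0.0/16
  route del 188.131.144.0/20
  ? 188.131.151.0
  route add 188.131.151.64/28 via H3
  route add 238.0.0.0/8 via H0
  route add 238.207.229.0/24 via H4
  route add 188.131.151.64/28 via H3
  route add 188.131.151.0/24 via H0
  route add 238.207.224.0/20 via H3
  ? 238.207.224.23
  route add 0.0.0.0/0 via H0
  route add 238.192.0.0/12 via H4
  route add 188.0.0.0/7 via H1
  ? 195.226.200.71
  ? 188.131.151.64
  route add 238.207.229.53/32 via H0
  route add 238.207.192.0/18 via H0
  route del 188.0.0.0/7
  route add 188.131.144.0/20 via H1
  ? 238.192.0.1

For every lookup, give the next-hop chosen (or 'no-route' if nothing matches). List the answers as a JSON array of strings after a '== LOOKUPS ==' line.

Apply in order:
  add 238.207.229.48/28 -> H4 at depth 28
  - 238.207.229.48/28 clear@28
  add 188.131.151.0/24 -> H2 at depth 24
  add 188.131.151.70/32 -> H2 at depth 32
  add 188.131.151.70/32 -> H0 at depth 32
  - 188.131.151.70/32 clear@32
  add 188.131.144.0/20 -> H0 at depth 20
  add 238.207.0.0/16 -> H2 at depth 16
  Q 238.207.0.0: descend 1110111011001111 ; hops seen [H2] ; pick H2
  Q 188.131.144.48: descend 101111001000001110010 ; hops seen [H0] ; pick H0
  Q 188.131.151.8: descend 1011110010000011100101110 ; hops seen [H0,H2] ; pick H2
  Q 188.131.151.1: descend 1011110010000011100101110 ; hops seen [H0,H2] ; pick H2
  - 238.207.0.0/16 clear@16
  - 188.131.144.0/20 clear@20
  Q 188.131.151.0: descend 1011110010000011100101110 ; hops seen [H2] ; pick H2
  add 188.131.151.64/28 -> H3 at depth 28
  add 238.0.0.0/8 -> H0 at depth 8
  add 238.207.229.0/24 -> H4 at depth 24
  add 188.131.151.64/28 -> H3 at depth 28
  add 188.131.151.0/24 -> H0 at depth 24
  add 238.207.224.0/20 -> H3 at depth 20
  Q 238.207.224.23: descend 111011101100111111100 ; hops seen [H0,H3] ; pick H3
  add 0.0.0.0/0 -> H0 at depth 0
  add 238.192.0.0/12 -> H4 at depth 12
  add 188.0.0.0/7 -> H1 at depth 7
  Q 195.226.200.71: descend 11 ; hops seen [H0] ; pick H0
  Q 188.131.151.64: descend 10111100100000111001011101000 ; hops seen [H0,H1,H0,H3] ; pick H3
  add 238.207.229.53/32 -> H0 at depth 32
  add 238.207.192.0/18 -> H0 at depth 18
  - 188.0.0.0/7 clear@7
  add 188.131.144.0/20 -> H1 at depth 20
  Q 238.192.0.1: descend 111011101100 ; hops seen [H0,H0,H4] ; pick H4

== LOOKUPS ==
["H2","H0","H2","H2","H2","H3","H0","H3","H4"]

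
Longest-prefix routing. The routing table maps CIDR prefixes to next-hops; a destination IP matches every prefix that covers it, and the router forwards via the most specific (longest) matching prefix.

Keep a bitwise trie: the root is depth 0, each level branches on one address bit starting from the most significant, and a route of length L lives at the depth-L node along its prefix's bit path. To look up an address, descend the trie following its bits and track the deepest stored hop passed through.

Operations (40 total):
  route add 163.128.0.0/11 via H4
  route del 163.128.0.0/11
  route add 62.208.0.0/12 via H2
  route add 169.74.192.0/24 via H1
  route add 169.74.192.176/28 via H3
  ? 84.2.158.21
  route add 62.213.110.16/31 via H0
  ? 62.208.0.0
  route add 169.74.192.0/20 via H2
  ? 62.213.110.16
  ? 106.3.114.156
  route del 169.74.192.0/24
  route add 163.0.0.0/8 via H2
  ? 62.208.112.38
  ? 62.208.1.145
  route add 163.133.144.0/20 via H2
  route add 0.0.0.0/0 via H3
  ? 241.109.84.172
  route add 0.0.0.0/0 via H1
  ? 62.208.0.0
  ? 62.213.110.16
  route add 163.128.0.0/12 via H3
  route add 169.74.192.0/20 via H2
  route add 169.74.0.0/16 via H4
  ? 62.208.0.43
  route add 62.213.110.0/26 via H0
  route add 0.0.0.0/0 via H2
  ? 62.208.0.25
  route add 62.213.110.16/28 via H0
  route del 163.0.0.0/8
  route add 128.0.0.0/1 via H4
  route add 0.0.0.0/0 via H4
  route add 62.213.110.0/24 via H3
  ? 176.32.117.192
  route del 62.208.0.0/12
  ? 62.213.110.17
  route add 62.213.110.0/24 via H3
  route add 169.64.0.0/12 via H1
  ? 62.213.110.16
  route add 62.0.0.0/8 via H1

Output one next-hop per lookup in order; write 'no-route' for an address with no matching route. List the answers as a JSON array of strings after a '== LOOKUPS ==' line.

Apply in order:
  + 163.128.0.0/11 (H4) depth=11
  - 163.128.0.0/11 clear@11
  + 62.208.0.0/12 (H2) depth=12
  + 169.74.192.0/24 (H1) depth=24
  + 169.74.192.176/28 (H3) depth=28
  ? 84.2.158.21  path d0:-→d1:-  best=no-route
  + 62.213.110.16/31 (H0) depth=31
  ? 62.208.0.0  path d0:-→d1:-→d2:-→d3:-→d4:-→d5:-→d6:-→d7:-→d8:-→d9:-→d10:-→d11:-→d12:H2→d13:-  best=H2
  + 169.74.192.0/20 (H2) depth=20
  ? 62.213.110.16  path d0:-→d1:-→d2:-→d3:-→d4:-→d5:-→d6:-→d7:-→d8:-→d9:-→d10:-→d11:-→d12:H2→d13:-→d14:-→d15:-→d16:-→d17:-→d18:-→d19:-→d20:-→d21:-→d22:-→d23:-→d24:-→d25:-→d26:-→d27:-→d28:-→d29:-→d30:-→d31:H0  best=H0
  ? 106.3.114.156  path d0:-→d1:-  best=no-route
  - 169.74.192.0/24 clear@24
  + 163.0.0.0/8 (H2) depth=8
  ? 62.208.112.38  path d0:-→d1:-→d2:-→d3:-→d4:-→d5:-→d6:-→d7:-→d8:-→d9:-→d10:-→d11:-→d12:H2→d13:-  best=H2
  ? 62.208.1.145  path d0:-→d1:-→d2:-→d3:-→d4:-→d5:-→d6:-→d7:-→d8:-→d9:-→d10:-→d11:-→d12:H2→d13:-  best=H2
  + 163.133.144.0/20 (H2) depth=20
  + 0.0.0.0/0 (H3) depth=0
  ? 241.109.84.172  path d0:H3→d1:-  best=H3
  + 0.0.0.0/0 (H1) depth=0
  ? 62.208.0.0  path d0:H1→d1:-→d2:-→d3:-→d4:-→d5:-→d6:-→d7:-→d8:-→d9:-→d10:-→d11:-→d12:H2→d13:-  best=H2
  ? 62.213.110.16  path d0:H1→d1:-→d2:-→d3:-→d4:-→d5:-→d6:-→d7:-→d8:-→d9:-→d10:-→d11:-→d12:H2→d13:-→d14:-→d15:-→d16:-→d17:-→d18:-→d19:-→d20:-→d21:-→d22:-→d23:-→d24:-→d25:-→d26:-→d27:-→d28:-→d29:-→d30:-→d31:H0  best=H0
  + 163.128.0.0/12 (H3) depth=12
  + 169.74.192.0/20 (H2) depth=20
  + 169.74.0.0/16 (H4) depth=16
  ? 62.208.0.43  path d0:H1→d1:-→d2:-→d3:-→d4:-→d5:-→d6:-→d7:-→d8:-→d9:-→d10:-→d11:-→d12:H2→d13:-  best=H2
  + 62.213.110.0/26 (H0) depth=26
  + 0.0.0.0/0 (H2) depth=0
  ? 62.208.0.25  path d0:H2→d1:-→d2:-→d3:-→d4:-→d5:-→d6:-→d7:-→d8:-→d9:-→d10:-→d11:-→d12:H2→d13:-  best=H2
  + 62.213.110.16/28 (H0) depth=28
  - 163.0.0.0/8 clear@8
  + 128.0.0.0/1 (H4) depth=1
  + 0.0.0.0/0 (H4) depth=0
  + 62.213.110.0/24 (H3) depth=24
  ? 176.32.117.192  path d0:H4→d1:H4→d2:-→d3:-  best=H4
  - 62.208.0.0/12 clear@12
  ? 62.213.110.17  path d0:H4→d1:-→d2:-→d3:-→d4:-→d5:-→d6:-→d7:-→d8:-→d9:-→d10:-→d11:-→d12:-→d13:-→d14:-→d15:-→d16:-→d17:-→d18:-→d19:-→d20:-→d21:-→d22:-→d23:-→d24:H3→d25:-→d26:H0→d27:-→d28:H0→d29:-→d30:-→d31:H0  best=H0
  + 62.213.110.0/24 (H3) depth=24
  + 169.64.0.0/12 (H1) depth=12
  ? 62.213.110.16  path d0:H4→d1:-→d2:-→d3:-→d4:-→d5:-→d6:-→d7:-→d8:-→d9:-→d10:-→d11:-→d12:-→d13:-→d14:-→d15:-→d16:-→d17:-→d18:-→d19:-→d20:-→d21:-→d22:-→d23:-→d24:H3→d25:-→d26:H0→d27:-→d28:H0→d29:-→d30:-→d31:H0  best=H0
  + 62.0.0.0/8 (H1) depth=8

== LOOKUPS ==
["no-route","H2","H0","no-route","H2","H2","H3","H2","H0","H2","H2","H4","H0","H0"]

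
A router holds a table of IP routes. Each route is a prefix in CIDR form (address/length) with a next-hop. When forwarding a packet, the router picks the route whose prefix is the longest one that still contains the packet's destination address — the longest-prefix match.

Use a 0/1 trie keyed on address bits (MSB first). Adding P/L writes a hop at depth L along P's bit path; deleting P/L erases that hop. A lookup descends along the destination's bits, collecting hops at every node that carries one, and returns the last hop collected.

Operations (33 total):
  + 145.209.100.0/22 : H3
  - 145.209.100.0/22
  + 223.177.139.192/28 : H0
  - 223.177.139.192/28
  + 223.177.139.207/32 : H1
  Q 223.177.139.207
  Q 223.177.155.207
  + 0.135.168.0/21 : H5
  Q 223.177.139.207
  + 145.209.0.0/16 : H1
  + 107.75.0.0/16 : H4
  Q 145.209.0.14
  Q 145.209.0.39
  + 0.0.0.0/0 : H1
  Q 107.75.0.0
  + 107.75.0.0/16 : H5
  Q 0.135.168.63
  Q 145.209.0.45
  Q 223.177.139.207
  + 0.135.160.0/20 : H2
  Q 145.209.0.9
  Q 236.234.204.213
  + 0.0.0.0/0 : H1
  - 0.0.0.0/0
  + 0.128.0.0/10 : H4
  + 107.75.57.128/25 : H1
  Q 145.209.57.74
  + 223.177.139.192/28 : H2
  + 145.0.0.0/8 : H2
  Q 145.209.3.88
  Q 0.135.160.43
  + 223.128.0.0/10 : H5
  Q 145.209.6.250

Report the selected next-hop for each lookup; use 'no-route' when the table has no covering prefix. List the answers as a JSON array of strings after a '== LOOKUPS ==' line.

Process each operation:
  + 145.209.100.0/22 (H3) depth=22
  del 145.209.100.0/22 (clear depth 22)
  + 223.177.139.192/28 (H0) depth=28
  del 223.177.139.192/28 (clear depth 28)
  + 223.177.139.207/32 (H1) depth=32
  lookup 223.177.139.207: bits 11011111101100011000101111001111 walk d0:-→d1:-→d2:-→d3:-→d4:-→d5:-→d6:-→d7:-→d8:-→d9:-→d10:-→d11:-→d12:-→d13:-→d14:-→d15:-→d16:-→d17:-→d18:-→d19:-→d20:-→d21:-→d22:-→d23:-→d24:-→d25:-→d26:-→d27:-→d28:-→d29:-→d30:-→d31:-→d32:H1 -> H1
  lookup 223.177.155.207: bits 1101111110110001100 walk d0:-→d1:-→d2:-→d3:-→d4:-→d5:-→d6:-→d7:-→d8:-→d9:-→d10:-→d11:-→d12:-→d13:-→d14:-→d15:-→d16:-→d17:-→d18:-→d19:- -> no-route
  + 0.135.168.0/21 (H5) depth=21
  lookup 223.177.139.207: bits 11011111101100011000101111001111 walk d0:-→d1:-→d2:-→d3:-→d4:-→d5:-→d6:-→d7:-→d8:-→d9:-→d10:-→d11:-→d12:-→d13:-→d14:-→d15:-→d16:-→d17:-→d18:-→d19:-→d20:-→d21:-→d22:-→d23:-→d24:-→d25:-→d26:-→d27:-→d28:-→d29:-→d30:-→d31:-→d32:H1 -> H1
  + 145.209.0.0/16 (H1) depth=16
  + 107.75.0.0/16 (H4) depth=16
  lookup 145.209.0.14: bits 10010001110100010 walk d0:-→d1:-→d2:-→d3:-→d4:-→d5:-→d6:-→d7:-→d8:-→d9:-→d10:-→d11:-→d12:-→d13:-→d14:-→d15:-→d16:H1→d17:- -> H1
  lookup 145.209.0.39: bits 10010001110100010 walk d0:-→d1:-→d2:-→d3:-→d4:-→d5:-→d6:-→d7:-→d8:-→d9:-→d10:-→d11:-→d12:-→d13:-→d14:-→d15:-→d16:H1→d17:- -> H1
  + 0.0.0.0/0 (H1) depth=0
  lookup 107.75.0.0: bits 0110101101001011 walk d0:H1→d1:-→d2:-→d3:-→d4:-→d5:-→d6:-→d7:-→d8:-→d9:-→d10:-→d11:-→d12:-→d13:-→d14:-→d15:-→d16:H4 -> H4
  + 107.75.0.0/16 (H5) depth=16
  lookup 0.135.168.63: bits 000000001000011110101 walk d0:H1→d1:-→d2:-→d3:-→d4:-→d5:-→d6:-→d7:-→d8:-→d9:-→d10:-→d11:-→d12:-→d13:-→d14:-→d15:-→d16:-→d17:-→d18:-→d19:-→d20:-→d21:H5 -> H5
  lookup 145.209.0.45: bits 10010001110100010 walk d0:H1→d1:-→d2:-→d3:-→d4:-→d5:-→d6:-→d7:-→d8:-→d9:-→d10:-→d11:-→d12:-→d13:-→d14:-→d15:-→d16:H1→d17:- -> H1
  lookup 223.177.139.207: bits 11011111101100011000101111001111 walk d0:H1→d1:-→d2:-→d3:-→d4:-→d5:-→d6:-→d7:-→d8:-→d9:-→d10:-→d11:-→d12:-→d13:-→d14:-→d15:-→d16:-→d17:-→d18:-→d19:-→d20:-→d21:-→d22:-→d23:-→d24:-→d25:-→d26:-→d27:-→d28:-→d29:-→d30:-→d31:-→d32:H1 -> H1
  + 0.135.160.0/20 (H2) depth=20
  lookup 145.209.0.9: bits 10010001110100010 walk d0:H1→d1:-→d2:-→d3:-→d4:-→d5:-→d6:-→d7:-→d8:-→d9:-→d10:-→d11:-→d12:-→d13:-→d14:-→d15:-→d16:H1→d17:- -> H1
  lookup 236.234.204.213: bits 11 walk d0:H1→d1:-→d2:- -> H1
  + 0.0.0.0/0 (H1) depth=0
  del 0.0.0.0/0 (clear depth 0)
  + 0.128.0.0/10 (H4) depth=10
  + 107.75.57.128/25 (H1) depth=25
  lookup 145.209.57.74: bits 10010001110100010 walk d0:-→d1:-→d2:-→d3:-→d4:-→d5:-→d6:-→d7:-→d8:-→d9:-→d10:-→d11:-→d12:-→d13:-→d14:-→d15:-→d16:H1→d17:- -> H1
  + 223.177.139.192/28 (H2) depth=28
  + 145.0.0.0/8 (H2) depth=8
  lookup 145.209.3.88: bits 10010001110100010 walk d0:-→d1:-→d2:-→d3:-→d4:-→d5:-→d6:-→d7:-→d8:H2→d9:-→d10:-→d11:-→d12:-→d13:-→d14:-→d15:-→d16:H1→d17:- -> H1
  lookup 0.135.160.43: bits 00000000100001111010 walk d0:-→d1:-→d2:-→d3:-→d4:-→d5:-→d6:-→d7:-→d8:-→d9:-→d10:H4→d11:-→d12:-→d13:-→d14:-→d15:-→d16:-→d17:-→d18:-→d19:-→d20:H2 -> H2
  + 223.128.0.0/10 (H5) depth=10
  lookup 145.209.6.250: bits 10010001110100010 walk d0:-→d1:-→d2:-→d3:-→d4:-→d5:-→d6:-→d7:-→d8:H2→d9:-→d10:-→d11:-→d12:-→d13:-→d14:-→d15:-→d16:H1→d17:- -> H1

== LOOKUPS ==
["H1","no-route","H1","H1","H1","H4","H5","H1","H1","H1","H1","H1","H1","H2","H1"]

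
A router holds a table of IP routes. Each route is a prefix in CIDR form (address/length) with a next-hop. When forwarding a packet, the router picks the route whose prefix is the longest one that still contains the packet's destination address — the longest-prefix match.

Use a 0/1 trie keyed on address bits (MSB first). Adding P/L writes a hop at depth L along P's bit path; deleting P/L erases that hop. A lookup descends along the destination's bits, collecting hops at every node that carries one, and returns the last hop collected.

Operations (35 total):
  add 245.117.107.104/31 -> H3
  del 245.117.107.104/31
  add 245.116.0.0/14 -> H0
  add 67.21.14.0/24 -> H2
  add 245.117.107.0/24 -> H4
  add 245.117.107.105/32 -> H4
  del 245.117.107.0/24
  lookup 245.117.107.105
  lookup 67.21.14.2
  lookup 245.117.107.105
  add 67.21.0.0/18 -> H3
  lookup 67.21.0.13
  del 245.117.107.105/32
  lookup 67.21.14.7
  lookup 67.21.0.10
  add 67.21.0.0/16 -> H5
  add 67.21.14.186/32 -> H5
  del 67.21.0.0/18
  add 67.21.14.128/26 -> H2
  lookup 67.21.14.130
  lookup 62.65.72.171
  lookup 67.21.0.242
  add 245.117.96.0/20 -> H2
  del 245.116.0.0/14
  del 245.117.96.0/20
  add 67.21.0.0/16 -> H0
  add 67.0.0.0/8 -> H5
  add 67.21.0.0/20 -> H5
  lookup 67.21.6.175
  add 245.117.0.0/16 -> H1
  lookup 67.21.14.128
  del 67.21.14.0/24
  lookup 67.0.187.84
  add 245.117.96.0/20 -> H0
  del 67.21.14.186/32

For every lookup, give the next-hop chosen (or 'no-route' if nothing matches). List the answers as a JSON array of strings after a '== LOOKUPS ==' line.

Trace:
  + 245.117.107.104/31 (H3) depth=31
  - 245.117.107.104/31 clear@31
  + 245.116.0.0/14 (H0) depth=14
  + 67.21.14.0/24 (H2) depth=24
  + 245.117.107.0/24 (H4) depth=24
  + 245.117.107.105/32 (H4) depth=32
  - 245.117.107.0/24 clear@24
  Q 245.117.107.105: descend 11110101011101010110101101101001 ; hops seen [H0,H4] ; pick H4
  Q 67.21.14.2: descend 010000110001010100001110 ; hops seen [H2] ; pick H2
  Q 245.117.107.105: descend 11110101011101010110101101101001 ; hops seen [H0,H4] ; pick H4
  + 67.21.0.0/18 (H3) depth=18
  Q 67.21.0.13: descend 01000011000101010000 ; hops seen [H3] ; pick H3
  - 245.117.107.105/32 clear@32
  Q 67.21.14.7: descend 010000110001010100001110 ; hops seen [H3,H2] ; pick H2
  Q 67.21.0.10: descend 01000011000101010000 ; hops seen [H3] ; pick H3
  + 67.21.0.0/16 (H5) depth=16
  + 67.21.14.186/32 (H5) depth=32
  - 67.21.0.0/18 clear@18
  + 67.21.14.128/26 (H2) depth=26
  Q 67.21.14.130: descend 01000011000101010000111010 ; hops seen [H5,H2,H2] ; pick H2
  Q 62.65.72.171: descend 0 ; hops seen [∅] ; pick no-route
  Q 67.21.0.242: descend 01000011000101010000 ; hops seen [H5] ; pick H5
  + 245.117.96.0/20 (H2) depth=20
  - 245.116.0.0/14 clear@14
  - 245.117.96.0/20 clear@20
  + 67.21.0.0/16 (H0) depth=16
  + 67.0.0.0/8 (H5) depth=8
  + 67.21.0.0/20 (H5) depth=20
  Q 67.21.6.175: descend 01000011000101010000 ; hops seen [H5,H0,H5] ; pick H5
  + 245.117.0.0/16 (H1) depth=16
  Q 67.21.14.128: descend 01000011000101010000111010 ; hops seen [H5,H0,H5,H2,H2] ; pick H2
  - 67.21.14.0/24 clear@24
  Q 67.0.187.84: descend 01000011000 ; hops seen [H5] ; pick H5
  + 245.117.96.0/20 (H0) depth=20
  - 67.21.14.186/32 clear@32

== LOOKUPS ==
["H4","H2","H4","H3","H2","H3","H2","no-route","H5","H5","H2","H5"]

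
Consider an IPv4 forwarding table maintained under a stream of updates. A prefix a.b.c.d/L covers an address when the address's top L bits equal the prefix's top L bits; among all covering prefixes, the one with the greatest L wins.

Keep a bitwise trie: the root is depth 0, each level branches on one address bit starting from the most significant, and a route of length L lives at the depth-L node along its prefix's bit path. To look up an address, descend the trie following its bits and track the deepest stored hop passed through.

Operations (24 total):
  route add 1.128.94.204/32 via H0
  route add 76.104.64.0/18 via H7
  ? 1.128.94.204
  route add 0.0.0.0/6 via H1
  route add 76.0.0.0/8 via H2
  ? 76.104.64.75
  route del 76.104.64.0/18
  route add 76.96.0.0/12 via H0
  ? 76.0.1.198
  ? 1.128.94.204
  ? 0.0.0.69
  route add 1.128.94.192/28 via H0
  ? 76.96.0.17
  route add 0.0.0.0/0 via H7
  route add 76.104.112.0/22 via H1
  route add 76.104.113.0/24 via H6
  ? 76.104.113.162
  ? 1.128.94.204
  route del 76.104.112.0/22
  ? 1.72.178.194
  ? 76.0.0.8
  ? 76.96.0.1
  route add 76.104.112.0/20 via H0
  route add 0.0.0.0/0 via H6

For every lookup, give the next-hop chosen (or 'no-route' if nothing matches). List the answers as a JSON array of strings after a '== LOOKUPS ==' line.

Apply in order:
  + 1.128.94.204/32 (H0) depth=32
  + 76.104.64.0/18 (H7) depth=18
  lookup 1.128.94.204: bits 00000001100000000101111011001100 walk d0:-→d1:-→d2:-→d3:-→d4:-→d5:-→d6:-→d7:-→d8:-→d9:-→d10:-→d11:-→d12:-→d13:-→d14:-→d15:-→d16:-→d17:-→d18:-→d19:-→d20:-→d21:-→d22:-→d23:-→d24:-→d25:-→d26:-→d27:-→d28:-→d29:-→d30:-→d31:-→d32:H0 -> H0
  + 0.0.0.0/6 (H1) depth=6
  + 76.0.0.0/8 (H2) depth=8
  lookup 76.104.64.75: bits 010011000110100001 walk d0:-→d1:-→d2:-→d3:-→d4:-→d5:-→d6:-→d7:-→d8:H2→d9:-→d10:-→d11:-→d12:-→d13:-→d14:-→d15:-→d16:-→d17:-→d18:H7 -> H7
  del 76.104.64.0/18 (clear depth 18)
  + 76.96.0.0/12 (H0) depth=12
  lookup 76.0.1.198: bits 010011000 walk d0:-→d1:-→d2:-→d3:-→d4:-→d5:-→d6:-→d7:-→d8:H2→d9:- -> H2
  lookup 1.128.94.204: bits 00000001100000000101111011001100 walk d0:-→d1:-→d2:-→d3:-→d4:-→d5:-→d6:H1→d7:-→d8:-→d9:-→d10:-→d11:-→d12:-→d13:-→d14:-→d15:-→d16:-→d17:-→d18:-→d19:-→d20:-→d21:-→d22:-→d23:-→d24:-→d25:-→d26:-→d27:-→d28:-→d29:-→d30:-→d31:-→d32:H0 -> H0
  lookup 0.0.0.69: bits 0000000 walk d0:-→d1:-→d2:-→d3:-→d4:-→d5:-→d6:H1→d7:- -> H1
  + 1.128.94.192/28 (H0) depth=28
  lookup 76.96.0.17: bits 010011000110 walk d0:-→d1:-→d2:-→d3:-→d4:-→d5:-→d6:-→d7:-→d8:H2→d9:-→d10:-→d11:-→d12:H0 -> H0
  + 0.0.0.0/0 (H7) depth=0
  + 76.104.112.0/22 (H1) depth=22
  + 76.104.113.0/24 (H6) depth=24
  lookup 76.104.113.162: bits 010011000110100001110001 walk d0:H7→d1:-→d2:-→d3:-→d4:-→d5:-→d6:-→d7:-→d8:H2→d9:-→d10:-→d11:-→d12:H0→d13:-→d14:-→d15:-→d16:-→d17:-→d18:-→d19:-→d20:-→d21:-→d22:H1→d23:-→d24:H6 -> H6
  lookup 1.128.94.204: bits 00000001100000000101111011001100 walk d0:H7→d1:-→d2:-→d3:-→d4:-→d5:-→d6:H1→d7:-→d8:-→d9:-→d10:-→d11:-→d12:-→d13:-→d14:-→d15:-→d16:-→d17:-→d18:-→d19:-→d20:-→d21:-→d22:-→d23:-→d24:-→d25:-→d26:-→d27:-→d28:H0→d29:-→d30:-→d31:-→d32:H0 -> H0
  del 76.104.112.0/22 (clear depth 22)
  lookup 1.72.178.194: bits 00000001 walk d0:H7→d1:-→d2:-→d3:-→d4:-→d5:-→d6:H1→d7:-→d8:- -> H1
  lookup 76.0.0.8: bits 010011000 walk d0:H7→d1:-→d2:-→d3:-→d4:-→d5:-→d6:-→d7:-→d8:H2→d9:- -> H2
  lookup 76.96.0.1: bits 010011000110 walk d0:H7→d1:-→d2:-→d3:-→d4:-→d5:-→d6:-→d7:-→d8:H2→d9:-→d10:-→d11:-→d12:H0 -> H0
  + 76.104.112.0/20 (H0) depth=20
  + 0.0.0.0/0 (H6) depth=0

== LOOKUPS ==
["H0","H7","H2","H0","H1","H0","H6","H0","H1","H2","H0"]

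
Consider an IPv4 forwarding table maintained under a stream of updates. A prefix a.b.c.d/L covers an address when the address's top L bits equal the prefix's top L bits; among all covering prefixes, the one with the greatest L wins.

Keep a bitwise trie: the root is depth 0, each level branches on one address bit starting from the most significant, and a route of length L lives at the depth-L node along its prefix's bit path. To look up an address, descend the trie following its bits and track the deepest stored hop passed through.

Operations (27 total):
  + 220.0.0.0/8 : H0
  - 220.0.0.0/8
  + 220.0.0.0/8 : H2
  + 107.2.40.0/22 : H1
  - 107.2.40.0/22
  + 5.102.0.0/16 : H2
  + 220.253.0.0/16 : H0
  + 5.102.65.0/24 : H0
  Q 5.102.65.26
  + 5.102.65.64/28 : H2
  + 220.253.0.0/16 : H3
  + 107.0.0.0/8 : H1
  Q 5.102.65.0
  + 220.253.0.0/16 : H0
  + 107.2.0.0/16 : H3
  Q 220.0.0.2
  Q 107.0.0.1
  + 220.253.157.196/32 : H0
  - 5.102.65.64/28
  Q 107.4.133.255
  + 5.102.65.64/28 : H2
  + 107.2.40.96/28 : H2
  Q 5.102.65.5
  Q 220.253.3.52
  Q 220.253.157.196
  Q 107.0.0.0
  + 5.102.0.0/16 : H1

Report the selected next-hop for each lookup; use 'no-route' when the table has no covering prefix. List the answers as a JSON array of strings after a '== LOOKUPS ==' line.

Apply in order:
  + 220.0.0.0/8 (H0) depth=8
  - 220.0.0.0/8 clear@8
  + 220.0.0.0/8 (H2) depth=8
  + 107.2.40.0/22 (H1) depth=22
  - 107.2.40.0/22 clear@22
  + 5.102.0.0/16 (H2) depth=16
  + 220.253.0.0/16 (H0) depth=16
  + 5.102.65.0/24 (H0) depth=24
  ? 5.102.65.26  path d0:-→d1:-→d2:-→d3:-→d4:-→d5:-→d6:-→d7:-→d8:-→d9:-→d10:-→d11:-→d12:-→d13:-→d14:-→d15:-→d16:H2→d17:-→d18:-→d19:-→d20:-→d21:-→d22:-→d23:-→d24:H0  best=H0
  + 5.102.65.64/28 (H2) depth=28
  + 220.253.0.0/16 (H3) depth=16
  + 107.0.0.0/8 (H1) depth=8
  ? 5.102.65.0  path d0:-→d1:-→d2:-→d3:-→d4:-→d5:-→d6:-→d7:-→d8:-→d9:-→d10:-→d11:-→d12:-→d13:-→d14:-→d15:-→d16:H2→d17:-→d18:-→d19:-→d20:-→d21:-→d22:-→d23:-→d24:H0→d25:-  best=H0
  + 220.253.0.0/16 (H0) depth=16
  + 107.2.0.0/16 (H3) depth=16
  ? 220.0.0.2  path d0:-→d1:-→d2:-→d3:-→d4:-→d5:-→d6:-→d7:-→d8:H2  best=H2
  ? 107.0.0.1  path d0:-→d1:-→d2:-→d3:-→d4:-→d5:-→d6:-→d7:-→d8:H1→d9:-→d10:-→d11:-→d12:-→d13:-→d14:-  best=H1
  + 220.253.157.196/32 (H0) depth=32
  - 5.102.65.64/28 clear@28
  ? 107.4.133.255  path d0:-→d1:-→d2:-→d3:-→d4:-→d5:-→d6:-→d7:-→d8:H1→d9:-→d10:-→d11:-→d12:-→d13:-  best=H1
  + 5.102.65.64/28 (H2) depth=28
  + 107.2.40.96/28 (H2) depth=28
  ? 5.102.65.5  path d0:-→d1:-→d2:-→d3:-→d4:-→d5:-→d6:-→d7:-→d8:-→d9:-→d10:-→d11:-→d12:-→d13:-→d14:-→d15:-→d16:H2→d17:-→d18:-→d19:-→d20:-→d21:-→d22:-→d23:-→d24:H0→d25:-  best=H0
  ? 220.253.3.52  path d0:-→d1:-→d2:-→d3:-→d4:-→d5:-→d6:-→d7:-→d8:H2→d9:-→d10:-→d11:-→d12:-→d13:-→d14:-→d15:-→d16:H0  best=H0
  ? 220.253.157.196  path d0:-→d1:-→d2:-→d3:-→d4:-→d5:-→d6:-→d7:-→d8:H2→d9:-→d10:-→d11:-→d12:-→d13:-→d14:-→d15:-→d16:H0→d17:-→d18:-→d19:-→d20:-→d21:-→d22:-→d23:-→d24:-→d25:-→d26:-→d27:-→d28:-→d29:-→d30:-→d31:-→d32:H0  best=H0
  ? 107.0.0.0  path d0:-→d1:-→d2:-→d3:-→d4:-→d5:-→d6:-→d7:-→d8:H1→d9:-→d10:-→d11:-→d12:-→d13:-→d14:-  best=H1
  + 5.102.0.0/16 (H1) depth=16

== LOOKUPS ==
["H0","H0","H2","H1","H1","H0","H0","H0","H1"]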